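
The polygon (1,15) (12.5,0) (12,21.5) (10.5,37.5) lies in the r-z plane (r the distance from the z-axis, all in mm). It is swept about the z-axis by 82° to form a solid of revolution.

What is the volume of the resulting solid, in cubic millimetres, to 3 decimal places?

Profile (r,z), 4 vertices: (1,15) (12.5,0) (12,21.5) (10.5,37.5)
edge 0: (1,15)→(12.5,0)  cross = 1·0 − 12.5·15 = -187.5000; (r_i+r_j)·cross = 13.5·-187.5000 = -2531.2500
edge 1: (12.5,0)→(12,21.5)  cross = 12.5·21.5 − 12·0 = 268.7500; (r_i+r_j)·cross = 24.5·268.7500 = 6584.3750
edge 2: (12,21.5)→(10.5,37.5)  cross = 12·37.5 − 10.5·21.5 = 224.2500; (r_i+r_j)·cross = 22.5·224.2500 = 5045.6250
edge 3: (10.5,37.5)→(1,15)  cross = 10.5·15 − 1·37.5 = 120.0000; (r_i+r_j)·cross = 11.5·120.0000 = 1380.0000
Σcross = 425.5000 → A = |Σcross|/2 = 212.7500 mm²
Σ(r_i+r_j)·cross = 10478.7500 → first moment M = |Σ|/6 = 1746.4583
R_c = M/A = 1746.4583/212.7500 = 8.2090 mm
θ = 82° = 1.431170 rad
V = θ·R_c·A = 1.431170·8.2090·212.7500 = 2499.479 mm³

Volume = 2499.479 mm³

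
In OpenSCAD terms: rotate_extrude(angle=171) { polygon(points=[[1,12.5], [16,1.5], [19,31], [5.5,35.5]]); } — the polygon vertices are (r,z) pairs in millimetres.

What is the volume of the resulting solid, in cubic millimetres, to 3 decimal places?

Profile (r,z), 4 vertices: (1,12.5) (16,1.5) (19,31) (5.5,35.5)
edge 0: (1,12.5)→(16,1.5)  cross = 1·1.5 − 16·12.5 = -198.5000; (r_i+r_j)·cross = 17·-198.5000 = -3374.5000
edge 1: (16,1.5)→(19,31)  cross = 16·31 − 19·1.5 = 467.5000; (r_i+r_j)·cross = 35·467.5000 = 16362.5000
edge 2: (19,31)→(5.5,35.5)  cross = 19·35.5 − 5.5·31 = 504.0000; (r_i+r_j)·cross = 24.5·504.0000 = 12348.0000
edge 3: (5.5,35.5)→(1,12.5)  cross = 5.5·12.5 − 1·35.5 = 33.2500; (r_i+r_j)·cross = 6.5·33.2500 = 216.1250
Σcross = 806.2500 → A = |Σcross|/2 = 403.1250 mm²
Σ(r_i+r_j)·cross = 25552.1250 → first moment M = |Σ|/6 = 4258.6875
R_c = M/A = 4258.6875/403.1250 = 10.5642 mm
θ = 171° = 2.984513 rad
V = θ·R_c·A = 2.984513·10.5642·403.1250 = 12710.108 mm³

Volume = 12710.108 mm³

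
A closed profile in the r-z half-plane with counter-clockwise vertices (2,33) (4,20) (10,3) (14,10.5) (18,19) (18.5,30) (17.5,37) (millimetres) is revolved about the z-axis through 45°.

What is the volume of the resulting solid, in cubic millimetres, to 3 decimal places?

Volume = 3041.127 mm³

Profile (r,z), 7 vertices: (2,33) (4,20) (10,3) (14,10.5) (18,19) (18.5,30) (17.5,37)
edge 0: (2,33)→(4,20)  cross = 2·20 − 4·33 = -92.0000; (r_i+r_j)·cross = 6·-92.0000 = -552.0000
edge 1: (4,20)→(10,3)  cross = 4·3 − 10·20 = -188.0000; (r_i+r_j)·cross = 14·-188.0000 = -2632.0000
edge 2: (10,3)→(14,10.5)  cross = 10·10.5 − 14·3 = 63.0000; (r_i+r_j)·cross = 24·63.0000 = 1512.0000
edge 3: (14,10.5)→(18,19)  cross = 14·19 − 18·10.5 = 77.0000; (r_i+r_j)·cross = 32·77.0000 = 2464.0000
edge 4: (18,19)→(18.5,30)  cross = 18·30 − 18.5·19 = 188.5000; (r_i+r_j)·cross = 36.5·188.5000 = 6880.2500
edge 5: (18.5,30)→(17.5,37)  cross = 18.5·37 − 17.5·30 = 159.5000; (r_i+r_j)·cross = 36·159.5000 = 5742.0000
edge 6: (17.5,37)→(2,33)  cross = 17.5·33 − 2·37 = 503.5000; (r_i+r_j)·cross = 19.5·503.5000 = 9818.2500
Σcross = 711.5000 → A = |Σcross|/2 = 355.7500 mm²
Σ(r_i+r_j)·cross = 23232.5000 → first moment M = |Σ|/6 = 3872.0833
R_c = M/A = 3872.0833/355.7500 = 10.8843 mm
θ = 45° = 0.785398 rad
V = θ·R_c·A = 0.785398·10.8843·355.7500 = 3041.127 mm³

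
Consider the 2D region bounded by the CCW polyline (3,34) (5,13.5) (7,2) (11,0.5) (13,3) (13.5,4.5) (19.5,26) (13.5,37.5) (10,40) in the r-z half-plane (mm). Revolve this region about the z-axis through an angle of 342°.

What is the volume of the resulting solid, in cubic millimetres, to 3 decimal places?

Volume = 26565.150 mm³

Profile (r,z), 9 vertices: (3,34) (5,13.5) (7,2) (11,0.5) (13,3) (13.5,4.5) (19.5,26) (13.5,37.5) (10,40)
edge 0: (3,34)→(5,13.5)  cross = 3·13.5 − 5·34 = -129.5000; (r_i+r_j)·cross = 8·-129.5000 = -1036.0000
edge 1: (5,13.5)→(7,2)  cross = 5·2 − 7·13.5 = -84.5000; (r_i+r_j)·cross = 12·-84.5000 = -1014.0000
edge 2: (7,2)→(11,0.5)  cross = 7·0.5 − 11·2 = -18.5000; (r_i+r_j)·cross = 18·-18.5000 = -333.0000
edge 3: (11,0.5)→(13,3)  cross = 11·3 − 13·0.5 = 26.5000; (r_i+r_j)·cross = 24·26.5000 = 636.0000
edge 4: (13,3)→(13.5,4.5)  cross = 13·4.5 − 13.5·3 = 18.0000; (r_i+r_j)·cross = 26.5·18.0000 = 477.0000
edge 5: (13.5,4.5)→(19.5,26)  cross = 13.5·26 − 19.5·4.5 = 263.2500; (r_i+r_j)·cross = 33·263.2500 = 8687.2500
edge 6: (19.5,26)→(13.5,37.5)  cross = 19.5·37.5 − 13.5·26 = 380.2500; (r_i+r_j)·cross = 33·380.2500 = 12548.2500
edge 7: (13.5,37.5)→(10,40)  cross = 13.5·40 − 10·37.5 = 165.0000; (r_i+r_j)·cross = 23.5·165.0000 = 3877.5000
edge 8: (10,40)→(3,34)  cross = 10·34 − 3·40 = 220.0000; (r_i+r_j)·cross = 13·220.0000 = 2860.0000
Σcross = 840.5000 → A = |Σcross|/2 = 420.2500 mm²
Σ(r_i+r_j)·cross = 26703.0000 → first moment M = |Σ|/6 = 4450.5000
R_c = M/A = 4450.5000/420.2500 = 10.5901 mm
θ = 342° = 5.969026 rad
V = θ·R_c·A = 5.969026·10.5901·420.2500 = 26565.150 mm³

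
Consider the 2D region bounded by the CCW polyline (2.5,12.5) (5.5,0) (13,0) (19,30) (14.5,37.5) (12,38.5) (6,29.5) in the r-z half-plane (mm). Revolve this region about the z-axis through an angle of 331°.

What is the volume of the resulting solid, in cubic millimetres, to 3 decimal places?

Volume = 25341.467 mm³

Profile (r,z), 7 vertices: (2.5,12.5) (5.5,0) (13,0) (19,30) (14.5,37.5) (12,38.5) (6,29.5)
edge 0: (2.5,12.5)→(5.5,0)  cross = 2.5·0 − 5.5·12.5 = -68.7500; (r_i+r_j)·cross = 8·-68.7500 = -550.0000
edge 1: (5.5,0)→(13,0)  cross = 5.5·0 − 13·0 = 0.0000; (r_i+r_j)·cross = 18.5·0.0000 = 0.0000
edge 2: (13,0)→(19,30)  cross = 13·30 − 19·0 = 390.0000; (r_i+r_j)·cross = 32·390.0000 = 12480.0000
edge 3: (19,30)→(14.5,37.5)  cross = 19·37.5 − 14.5·30 = 277.5000; (r_i+r_j)·cross = 33.5·277.5000 = 9296.2500
edge 4: (14.5,37.5)→(12,38.5)  cross = 14.5·38.5 − 12·37.5 = 108.2500; (r_i+r_j)·cross = 26.5·108.2500 = 2868.6250
edge 5: (12,38.5)→(6,29.5)  cross = 12·29.5 − 6·38.5 = 123.0000; (r_i+r_j)·cross = 18·123.0000 = 2214.0000
edge 6: (6,29.5)→(2.5,12.5)  cross = 6·12.5 − 2.5·29.5 = 1.2500; (r_i+r_j)·cross = 8.5·1.2500 = 10.6250
Σcross = 831.2500 → A = |Σcross|/2 = 415.6250 mm²
Σ(r_i+r_j)·cross = 26319.5000 → first moment M = |Σ|/6 = 4386.5833
R_c = M/A = 4386.5833/415.6250 = 10.5542 mm
θ = 331° = 5.777040 rad
V = θ·R_c·A = 5.777040·10.5542·415.6250 = 25341.467 mm³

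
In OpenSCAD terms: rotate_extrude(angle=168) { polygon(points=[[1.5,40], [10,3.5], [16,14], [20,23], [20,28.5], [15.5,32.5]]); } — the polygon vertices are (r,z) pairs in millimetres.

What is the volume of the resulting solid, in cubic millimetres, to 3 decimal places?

Profile (r,z), 6 vertices: (1.5,40) (10,3.5) (16,14) (20,23) (20,28.5) (15.5,32.5)
edge 0: (1.5,40)→(10,3.5)  cross = 1.5·3.5 − 10·40 = -394.7500; (r_i+r_j)·cross = 11.5·-394.7500 = -4539.6250
edge 1: (10,3.5)→(16,14)  cross = 10·14 − 16·3.5 = 84.0000; (r_i+r_j)·cross = 26·84.0000 = 2184.0000
edge 2: (16,14)→(20,23)  cross = 16·23 − 20·14 = 88.0000; (r_i+r_j)·cross = 36·88.0000 = 3168.0000
edge 3: (20,23)→(20,28.5)  cross = 20·28.5 − 20·23 = 110.0000; (r_i+r_j)·cross = 40·110.0000 = 4400.0000
edge 4: (20,28.5)→(15.5,32.5)  cross = 20·32.5 − 15.5·28.5 = 208.2500; (r_i+r_j)·cross = 35.5·208.2500 = 7392.8750
edge 5: (15.5,32.5)→(1.5,40)  cross = 15.5·40 − 1.5·32.5 = 571.2500; (r_i+r_j)·cross = 17·571.2500 = 9711.2500
Σcross = 666.7500 → A = |Σcross|/2 = 333.3750 mm²
Σ(r_i+r_j)·cross = 22316.5000 → first moment M = |Σ|/6 = 3719.4167
R_c = M/A = 3719.4167/333.3750 = 11.1569 mm
θ = 168° = 2.932153 rad
V = θ·R_c·A = 2.932153·11.1569·333.3750 = 10905.899 mm³

Volume = 10905.899 mm³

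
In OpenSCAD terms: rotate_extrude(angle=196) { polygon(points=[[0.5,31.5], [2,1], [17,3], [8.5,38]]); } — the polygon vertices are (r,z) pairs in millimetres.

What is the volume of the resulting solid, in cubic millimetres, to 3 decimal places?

Volume = 10089.356 mm³

Profile (r,z), 4 vertices: (0.5,31.5) (2,1) (17,3) (8.5,38)
edge 0: (0.5,31.5)→(2,1)  cross = 0.5·1 − 2·31.5 = -62.5000; (r_i+r_j)·cross = 2.5·-62.5000 = -156.2500
edge 1: (2,1)→(17,3)  cross = 2·3 − 17·1 = -11.0000; (r_i+r_j)·cross = 19·-11.0000 = -209.0000
edge 2: (17,3)→(8.5,38)  cross = 17·38 − 8.5·3 = 620.5000; (r_i+r_j)·cross = 25.5·620.5000 = 15822.7500
edge 3: (8.5,38)→(0.5,31.5)  cross = 8.5·31.5 − 0.5·38 = 248.7500; (r_i+r_j)·cross = 9·248.7500 = 2238.7500
Σcross = 795.7500 → A = |Σcross|/2 = 397.8750 mm²
Σ(r_i+r_j)·cross = 17696.2500 → first moment M = |Σ|/6 = 2949.3750
R_c = M/A = 2949.3750/397.8750 = 7.4128 mm
θ = 196° = 3.420845 rad
V = θ·R_c·A = 3.420845·7.4128·397.8750 = 10089.356 mm³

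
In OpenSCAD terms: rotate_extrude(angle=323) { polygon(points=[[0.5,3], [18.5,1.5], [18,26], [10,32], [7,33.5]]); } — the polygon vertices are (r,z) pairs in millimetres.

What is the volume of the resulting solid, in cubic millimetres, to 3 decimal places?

Profile (r,z), 5 vertices: (0.5,3) (18.5,1.5) (18,26) (10,32) (7,33.5)
edge 0: (0.5,3)→(18.5,1.5)  cross = 0.5·1.5 − 18.5·3 = -54.7500; (r_i+r_j)·cross = 19·-54.7500 = -1040.2500
edge 1: (18.5,1.5)→(18,26)  cross = 18.5·26 − 18·1.5 = 454.0000; (r_i+r_j)·cross = 36.5·454.0000 = 16571.0000
edge 2: (18,26)→(10,32)  cross = 18·32 − 10·26 = 316.0000; (r_i+r_j)·cross = 28·316.0000 = 8848.0000
edge 3: (10,32)→(7,33.5)  cross = 10·33.5 − 7·32 = 111.0000; (r_i+r_j)·cross = 17·111.0000 = 1887.0000
edge 4: (7,33.5)→(0.5,3)  cross = 7·3 − 0.5·33.5 = 4.2500; (r_i+r_j)·cross = 7.5·4.2500 = 31.8750
Σcross = 830.5000 → A = |Σcross|/2 = 415.2500 mm²
Σ(r_i+r_j)·cross = 26297.6250 → first moment M = |Σ|/6 = 4382.9375
R_c = M/A = 4382.9375/415.2500 = 10.5549 mm
θ = 323° = 5.637413 rad
V = θ·R_c·A = 5.637413·10.5549·415.2500 = 24708.431 mm³

Volume = 24708.431 mm³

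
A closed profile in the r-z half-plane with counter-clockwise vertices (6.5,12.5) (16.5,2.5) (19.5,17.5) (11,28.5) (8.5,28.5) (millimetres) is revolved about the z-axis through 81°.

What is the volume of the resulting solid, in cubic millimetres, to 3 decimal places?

Volume = 3664.707 mm³

Profile (r,z), 5 vertices: (6.5,12.5) (16.5,2.5) (19.5,17.5) (11,28.5) (8.5,28.5)
edge 0: (6.5,12.5)→(16.5,2.5)  cross = 6.5·2.5 − 16.5·12.5 = -190.0000; (r_i+r_j)·cross = 23·-190.0000 = -4370.0000
edge 1: (16.5,2.5)→(19.5,17.5)  cross = 16.5·17.5 − 19.5·2.5 = 240.0000; (r_i+r_j)·cross = 36·240.0000 = 8640.0000
edge 2: (19.5,17.5)→(11,28.5)  cross = 19.5·28.5 − 11·17.5 = 363.2500; (r_i+r_j)·cross = 30.5·363.2500 = 11079.1250
edge 3: (11,28.5)→(8.5,28.5)  cross = 11·28.5 − 8.5·28.5 = 71.2500; (r_i+r_j)·cross = 19.5·71.2500 = 1389.3750
edge 4: (8.5,28.5)→(6.5,12.5)  cross = 8.5·12.5 − 6.5·28.5 = -79.0000; (r_i+r_j)·cross = 15·-79.0000 = -1185.0000
Σcross = 405.5000 → A = |Σcross|/2 = 202.7500 mm²
Σ(r_i+r_j)·cross = 15553.5000 → first moment M = |Σ|/6 = 2592.2500
R_c = M/A = 2592.2500/202.7500 = 12.7855 mm
θ = 81° = 1.413717 rad
V = θ·R_c·A = 1.413717·12.7855·202.7500 = 3664.707 mm³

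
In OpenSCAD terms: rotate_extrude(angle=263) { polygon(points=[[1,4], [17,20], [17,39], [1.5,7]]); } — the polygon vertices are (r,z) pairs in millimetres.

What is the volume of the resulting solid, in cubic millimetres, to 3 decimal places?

Profile (r,z), 4 vertices: (1,4) (17,20) (17,39) (1.5,7)
edge 0: (1,4)→(17,20)  cross = 1·20 − 17·4 = -48.0000; (r_i+r_j)·cross = 18·-48.0000 = -864.0000
edge 1: (17,20)→(17,39)  cross = 17·39 − 17·20 = 323.0000; (r_i+r_j)·cross = 34·323.0000 = 10982.0000
edge 2: (17,39)→(1.5,7)  cross = 17·7 − 1.5·39 = 60.5000; (r_i+r_j)·cross = 18.5·60.5000 = 1119.2500
edge 3: (1.5,7)→(1,4)  cross = 1.5·4 − 1·7 = -1.0000; (r_i+r_j)·cross = 2.5·-1.0000 = -2.5000
Σcross = 334.5000 → A = |Σcross|/2 = 167.2500 mm²
Σ(r_i+r_j)·cross = 11234.7500 → first moment M = |Σ|/6 = 1872.4583
R_c = M/A = 1872.4583/167.2500 = 11.1956 mm
θ = 263° = 4.590216 rad
V = θ·R_c·A = 4.590216·11.1956·167.2500 = 8594.988 mm³

Volume = 8594.988 mm³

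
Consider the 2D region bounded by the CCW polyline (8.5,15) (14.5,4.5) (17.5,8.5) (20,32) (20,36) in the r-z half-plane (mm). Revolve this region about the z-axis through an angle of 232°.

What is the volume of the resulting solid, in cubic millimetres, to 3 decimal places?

Volume = 10092.710 mm³

Profile (r,z), 5 vertices: (8.5,15) (14.5,4.5) (17.5,8.5) (20,32) (20,36)
edge 0: (8.5,15)→(14.5,4.5)  cross = 8.5·4.5 − 14.5·15 = -179.2500; (r_i+r_j)·cross = 23·-179.2500 = -4122.7500
edge 1: (14.5,4.5)→(17.5,8.5)  cross = 14.5·8.5 − 17.5·4.5 = 44.5000; (r_i+r_j)·cross = 32·44.5000 = 1424.0000
edge 2: (17.5,8.5)→(20,32)  cross = 17.5·32 − 20·8.5 = 390.0000; (r_i+r_j)·cross = 37.5·390.0000 = 14625.0000
edge 3: (20,32)→(20,36)  cross = 20·36 − 20·32 = 80.0000; (r_i+r_j)·cross = 40·80.0000 = 3200.0000
edge 4: (20,36)→(8.5,15)  cross = 20·15 − 8.5·36 = -6.0000; (r_i+r_j)·cross = 28.5·-6.0000 = -171.0000
Σcross = 329.2500 → A = |Σcross|/2 = 164.6250 mm²
Σ(r_i+r_j)·cross = 14955.2500 → first moment M = |Σ|/6 = 2492.5417
R_c = M/A = 2492.5417/164.6250 = 15.1407 mm
θ = 232° = 4.049164 rad
V = θ·R_c·A = 4.049164·15.1407·164.6250 = 10092.710 mm³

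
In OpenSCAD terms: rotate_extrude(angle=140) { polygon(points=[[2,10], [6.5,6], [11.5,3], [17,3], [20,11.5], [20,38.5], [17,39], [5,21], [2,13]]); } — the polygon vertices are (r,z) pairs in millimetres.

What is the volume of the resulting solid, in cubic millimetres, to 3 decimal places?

Volume = 13498.595 mm³

Profile (r,z), 9 vertices: (2,10) (6.5,6) (11.5,3) (17,3) (20,11.5) (20,38.5) (17,39) (5,21) (2,13)
edge 0: (2,10)→(6.5,6)  cross = 2·6 − 6.5·10 = -53.0000; (r_i+r_j)·cross = 8.5·-53.0000 = -450.5000
edge 1: (6.5,6)→(11.5,3)  cross = 6.5·3 − 11.5·6 = -49.5000; (r_i+r_j)·cross = 18·-49.5000 = -891.0000
edge 2: (11.5,3)→(17,3)  cross = 11.5·3 − 17·3 = -16.5000; (r_i+r_j)·cross = 28.5·-16.5000 = -470.2500
edge 3: (17,3)→(20,11.5)  cross = 17·11.5 − 20·3 = 135.5000; (r_i+r_j)·cross = 37·135.5000 = 5013.5000
edge 4: (20,11.5)→(20,38.5)  cross = 20·38.5 − 20·11.5 = 540.0000; (r_i+r_j)·cross = 40·540.0000 = 21600.0000
edge 5: (20,38.5)→(17,39)  cross = 20·39 − 17·38.5 = 125.5000; (r_i+r_j)·cross = 37·125.5000 = 4643.5000
edge 6: (17,39)→(5,21)  cross = 17·21 − 5·39 = 162.0000; (r_i+r_j)·cross = 22·162.0000 = 3564.0000
edge 7: (5,21)→(2,13)  cross = 5·13 − 2·21 = 23.0000; (r_i+r_j)·cross = 7·23.0000 = 161.0000
edge 8: (2,13)→(2,10)  cross = 2·10 − 2·13 = -6.0000; (r_i+r_j)·cross = 4·-6.0000 = -24.0000
Σcross = 861.0000 → A = |Σcross|/2 = 430.5000 mm²
Σ(r_i+r_j)·cross = 33146.2500 → first moment M = |Σ|/6 = 5524.3750
R_c = M/A = 5524.3750/430.5000 = 12.8325 mm
θ = 140° = 2.443461 rad
V = θ·R_c·A = 2.443461·12.8325·430.5000 = 13498.595 mm³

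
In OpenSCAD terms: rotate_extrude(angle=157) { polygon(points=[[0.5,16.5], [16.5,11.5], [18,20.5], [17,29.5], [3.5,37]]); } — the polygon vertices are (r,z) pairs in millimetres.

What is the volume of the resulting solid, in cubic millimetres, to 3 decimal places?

Profile (r,z), 5 vertices: (0.5,16.5) (16.5,11.5) (18,20.5) (17,29.5) (3.5,37)
edge 0: (0.5,16.5)→(16.5,11.5)  cross = 0.5·11.5 − 16.5·16.5 = -266.5000; (r_i+r_j)·cross = 17·-266.5000 = -4530.5000
edge 1: (16.5,11.5)→(18,20.5)  cross = 16.5·20.5 − 18·11.5 = 131.2500; (r_i+r_j)·cross = 34.5·131.2500 = 4528.1250
edge 2: (18,20.5)→(17,29.5)  cross = 18·29.5 − 17·20.5 = 182.5000; (r_i+r_j)·cross = 35·182.5000 = 6387.5000
edge 3: (17,29.5)→(3.5,37)  cross = 17·37 − 3.5·29.5 = 525.7500; (r_i+r_j)·cross = 20.5·525.7500 = 10777.8750
edge 4: (3.5,37)→(0.5,16.5)  cross = 3.5·16.5 − 0.5·37 = 39.2500; (r_i+r_j)·cross = 4·39.2500 = 157.0000
Σcross = 612.2500 → A = |Σcross|/2 = 306.1250 mm²
Σ(r_i+r_j)·cross = 17320.0000 → first moment M = |Σ|/6 = 2886.6667
R_c = M/A = 2886.6667/306.1250 = 9.4297 mm
θ = 157° = 2.740167 rad
V = θ·R_c·A = 2.740167·9.4297·306.1250 = 7909.949 mm³

Volume = 7909.949 mm³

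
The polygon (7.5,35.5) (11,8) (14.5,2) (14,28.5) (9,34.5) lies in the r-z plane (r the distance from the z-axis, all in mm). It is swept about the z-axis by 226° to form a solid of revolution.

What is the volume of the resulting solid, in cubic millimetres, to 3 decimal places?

Volume = 5706.460 mm³

Profile (r,z), 5 vertices: (7.5,35.5) (11,8) (14.5,2) (14,28.5) (9,34.5)
edge 0: (7.5,35.5)→(11,8)  cross = 7.5·8 − 11·35.5 = -330.5000; (r_i+r_j)·cross = 18.5·-330.5000 = -6114.2500
edge 1: (11,8)→(14.5,2)  cross = 11·2 − 14.5·8 = -94.0000; (r_i+r_j)·cross = 25.5·-94.0000 = -2397.0000
edge 2: (14.5,2)→(14,28.5)  cross = 14.5·28.5 − 14·2 = 385.2500; (r_i+r_j)·cross = 28.5·385.2500 = 10979.6250
edge 3: (14,28.5)→(9,34.5)  cross = 14·34.5 − 9·28.5 = 226.5000; (r_i+r_j)·cross = 23·226.5000 = 5209.5000
edge 4: (9,34.5)→(7.5,35.5)  cross = 9·35.5 − 7.5·34.5 = 60.7500; (r_i+r_j)·cross = 16.5·60.7500 = 1002.3750
Σcross = 248.0000 → A = |Σcross|/2 = 124.0000 mm²
Σ(r_i+r_j)·cross = 8680.2500 → first moment M = |Σ|/6 = 1446.7083
R_c = M/A = 1446.7083/124.0000 = 11.6670 mm
θ = 226° = 3.944444 rad
V = θ·R_c·A = 3.944444·11.6670·124.0000 = 5706.460 mm³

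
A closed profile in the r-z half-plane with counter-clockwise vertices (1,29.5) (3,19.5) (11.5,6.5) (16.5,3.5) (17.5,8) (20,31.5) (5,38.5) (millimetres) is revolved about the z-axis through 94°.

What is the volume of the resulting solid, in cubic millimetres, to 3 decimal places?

Profile (r,z), 7 vertices: (1,29.5) (3,19.5) (11.5,6.5) (16.5,3.5) (17.5,8) (20,31.5) (5,38.5)
edge 0: (1,29.5)→(3,19.5)  cross = 1·19.5 − 3·29.5 = -69.0000; (r_i+r_j)·cross = 4·-69.0000 = -276.0000
edge 1: (3,19.5)→(11.5,6.5)  cross = 3·6.5 − 11.5·19.5 = -204.7500; (r_i+r_j)·cross = 14.5·-204.7500 = -2968.8750
edge 2: (11.5,6.5)→(16.5,3.5)  cross = 11.5·3.5 − 16.5·6.5 = -67.0000; (r_i+r_j)·cross = 28·-67.0000 = -1876.0000
edge 3: (16.5,3.5)→(17.5,8)  cross = 16.5·8 − 17.5·3.5 = 70.7500; (r_i+r_j)·cross = 34·70.7500 = 2405.5000
edge 4: (17.5,8)→(20,31.5)  cross = 17.5·31.5 − 20·8 = 391.2500; (r_i+r_j)·cross = 37.5·391.2500 = 14671.8750
edge 5: (20,31.5)→(5,38.5)  cross = 20·38.5 − 5·31.5 = 612.5000; (r_i+r_j)·cross = 25·612.5000 = 15312.5000
edge 6: (5,38.5)→(1,29.5)  cross = 5·29.5 − 1·38.5 = 109.0000; (r_i+r_j)·cross = 6·109.0000 = 654.0000
Σcross = 842.7500 → A = |Σcross|/2 = 421.3750 mm²
Σ(r_i+r_j)·cross = 27923.0000 → first moment M = |Σ|/6 = 4653.8333
R_c = M/A = 4653.8333/421.3750 = 11.0444 mm
θ = 94° = 1.640609 rad
V = θ·R_c·A = 1.640609·11.0444·421.3750 = 7635.123 mm³

Volume = 7635.123 mm³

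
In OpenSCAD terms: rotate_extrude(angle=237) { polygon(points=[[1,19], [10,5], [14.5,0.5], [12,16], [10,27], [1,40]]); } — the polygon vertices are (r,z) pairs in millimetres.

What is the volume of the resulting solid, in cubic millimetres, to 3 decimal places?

Volume = 6872.851 mm³

Profile (r,z), 6 vertices: (1,19) (10,5) (14.5,0.5) (12,16) (10,27) (1,40)
edge 0: (1,19)→(10,5)  cross = 1·5 − 10·19 = -185.0000; (r_i+r_j)·cross = 11·-185.0000 = -2035.0000
edge 1: (10,5)→(14.5,0.5)  cross = 10·0.5 − 14.5·5 = -67.5000; (r_i+r_j)·cross = 24.5·-67.5000 = -1653.7500
edge 2: (14.5,0.5)→(12,16)  cross = 14.5·16 − 12·0.5 = 226.0000; (r_i+r_j)·cross = 26.5·226.0000 = 5989.0000
edge 3: (12,16)→(10,27)  cross = 12·27 − 10·16 = 164.0000; (r_i+r_j)·cross = 22·164.0000 = 3608.0000
edge 4: (10,27)→(1,40)  cross = 10·40 − 1·27 = 373.0000; (r_i+r_j)·cross = 11·373.0000 = 4103.0000
edge 5: (1,40)→(1,19)  cross = 1·19 − 1·40 = -21.0000; (r_i+r_j)·cross = 2·-21.0000 = -42.0000
Σcross = 489.5000 → A = |Σcross|/2 = 244.7500 mm²
Σ(r_i+r_j)·cross = 9969.2500 → first moment M = |Σ|/6 = 1661.5417
R_c = M/A = 1661.5417/244.7500 = 6.7887 mm
θ = 237° = 4.136430 rad
V = θ·R_c·A = 4.136430·6.7887·244.7500 = 6872.851 mm³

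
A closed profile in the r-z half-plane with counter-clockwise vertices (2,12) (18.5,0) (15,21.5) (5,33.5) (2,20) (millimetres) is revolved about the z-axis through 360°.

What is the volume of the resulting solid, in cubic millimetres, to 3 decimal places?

Profile (r,z), 5 vertices: (2,12) (18.5,0) (15,21.5) (5,33.5) (2,20)
edge 0: (2,12)→(18.5,0)  cross = 2·0 − 18.5·12 = -222.0000; (r_i+r_j)·cross = 20.5·-222.0000 = -4551.0000
edge 1: (18.5,0)→(15,21.5)  cross = 18.5·21.5 − 15·0 = 397.7500; (r_i+r_j)·cross = 33.5·397.7500 = 13324.6250
edge 2: (15,21.5)→(5,33.5)  cross = 15·33.5 − 5·21.5 = 395.0000; (r_i+r_j)·cross = 20·395.0000 = 7900.0000
edge 3: (5,33.5)→(2,20)  cross = 5·20 − 2·33.5 = 33.0000; (r_i+r_j)·cross = 7·33.0000 = 231.0000
edge 4: (2,20)→(2,12)  cross = 2·12 − 2·20 = -16.0000; (r_i+r_j)·cross = 4·-16.0000 = -64.0000
Σcross = 587.7500 → A = |Σcross|/2 = 293.8750 mm²
Σ(r_i+r_j)·cross = 16840.6250 → first moment M = |Σ|/6 = 2806.7708
R_c = M/A = 2806.7708/293.8750 = 9.5509 mm
θ = 360° = 6.283185 rad
V = θ·R_c·A = 6.283185·9.5509·293.8750 = 17635.461 mm³

Volume = 17635.461 mm³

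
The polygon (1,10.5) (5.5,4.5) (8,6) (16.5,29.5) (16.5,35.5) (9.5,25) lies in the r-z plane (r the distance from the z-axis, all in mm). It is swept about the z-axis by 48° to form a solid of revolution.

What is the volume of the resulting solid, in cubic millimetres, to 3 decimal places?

Profile (r,z), 6 vertices: (1,10.5) (5.5,4.5) (8,6) (16.5,29.5) (16.5,35.5) (9.5,25)
edge 0: (1,10.5)→(5.5,4.5)  cross = 1·4.5 − 5.5·10.5 = -53.2500; (r_i+r_j)·cross = 6.5·-53.2500 = -346.1250
edge 1: (5.5,4.5)→(8,6)  cross = 5.5·6 − 8·4.5 = -3.0000; (r_i+r_j)·cross = 13.5·-3.0000 = -40.5000
edge 2: (8,6)→(16.5,29.5)  cross = 8·29.5 − 16.5·6 = 137.0000; (r_i+r_j)·cross = 24.5·137.0000 = 3356.5000
edge 3: (16.5,29.5)→(16.5,35.5)  cross = 16.5·35.5 − 16.5·29.5 = 99.0000; (r_i+r_j)·cross = 33·99.0000 = 3267.0000
edge 4: (16.5,35.5)→(9.5,25)  cross = 16.5·25 − 9.5·35.5 = 75.2500; (r_i+r_j)·cross = 26·75.2500 = 1956.5000
edge 5: (9.5,25)→(1,10.5)  cross = 9.5·10.5 − 1·25 = 74.7500; (r_i+r_j)·cross = 10.5·74.7500 = 784.8750
Σcross = 329.7500 → A = |Σcross|/2 = 164.8750 mm²
Σ(r_i+r_j)·cross = 8978.2500 → first moment M = |Σ|/6 = 1496.3750
R_c = M/A = 1496.3750/164.8750 = 9.0758 mm
θ = 48° = 0.837758 rad
V = θ·R_c·A = 0.837758·9.0758·164.8750 = 1253.600 mm³

Volume = 1253.600 mm³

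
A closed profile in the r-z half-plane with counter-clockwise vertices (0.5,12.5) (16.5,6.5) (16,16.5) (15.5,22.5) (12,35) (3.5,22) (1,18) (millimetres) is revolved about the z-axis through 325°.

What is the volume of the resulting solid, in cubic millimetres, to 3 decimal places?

Volume = 14348.843 mm³

Profile (r,z), 7 vertices: (0.5,12.5) (16.5,6.5) (16,16.5) (15.5,22.5) (12,35) (3.5,22) (1,18)
edge 0: (0.5,12.5)→(16.5,6.5)  cross = 0.5·6.5 − 16.5·12.5 = -203.0000; (r_i+r_j)·cross = 17·-203.0000 = -3451.0000
edge 1: (16.5,6.5)→(16,16.5)  cross = 16.5·16.5 − 16·6.5 = 168.2500; (r_i+r_j)·cross = 32.5·168.2500 = 5468.1250
edge 2: (16,16.5)→(15.5,22.5)  cross = 16·22.5 − 15.5·16.5 = 104.2500; (r_i+r_j)·cross = 31.5·104.2500 = 3283.8750
edge 3: (15.5,22.5)→(12,35)  cross = 15.5·35 − 12·22.5 = 272.5000; (r_i+r_j)·cross = 27.5·272.5000 = 7493.7500
edge 4: (12,35)→(3.5,22)  cross = 12·22 − 3.5·35 = 141.5000; (r_i+r_j)·cross = 15.5·141.5000 = 2193.2500
edge 5: (3.5,22)→(1,18)  cross = 3.5·18 − 1·22 = 41.0000; (r_i+r_j)·cross = 4.5·41.0000 = 184.5000
edge 6: (1,18)→(0.5,12.5)  cross = 1·12.5 − 0.5·18 = 3.5000; (r_i+r_j)·cross = 1.5·3.5000 = 5.2500
Σcross = 528.0000 → A = |Σcross|/2 = 264.0000 mm²
Σ(r_i+r_j)·cross = 15177.7500 → first moment M = |Σ|/6 = 2529.6250
R_c = M/A = 2529.6250/264.0000 = 9.5819 mm
θ = 325° = 5.672320 rad
V = θ·R_c·A = 5.672320·9.5819·264.0000 = 14348.843 mm³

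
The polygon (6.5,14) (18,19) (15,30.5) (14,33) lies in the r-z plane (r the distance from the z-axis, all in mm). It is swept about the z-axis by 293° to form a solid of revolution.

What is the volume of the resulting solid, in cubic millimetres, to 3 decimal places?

Profile (r,z), 4 vertices: (6.5,14) (18,19) (15,30.5) (14,33)
edge 0: (6.5,14)→(18,19)  cross = 6.5·19 − 18·14 = -128.5000; (r_i+r_j)·cross = 24.5·-128.5000 = -3148.2500
edge 1: (18,19)→(15,30.5)  cross = 18·30.5 − 15·19 = 264.0000; (r_i+r_j)·cross = 33·264.0000 = 8712.0000
edge 2: (15,30.5)→(14,33)  cross = 15·33 − 14·30.5 = 68.0000; (r_i+r_j)·cross = 29·68.0000 = 1972.0000
edge 3: (14,33)→(6.5,14)  cross = 14·14 − 6.5·33 = -18.5000; (r_i+r_j)·cross = 20.5·-18.5000 = -379.2500
Σcross = 185.0000 → A = |Σcross|/2 = 92.5000 mm²
Σ(r_i+r_j)·cross = 7156.5000 → first moment M = |Σ|/6 = 1192.7500
R_c = M/A = 1192.7500/92.5000 = 12.8946 mm
θ = 293° = 5.113815 rad
V = θ·R_c·A = 5.113815·12.8946·92.5000 = 6099.502 mm³

Volume = 6099.502 mm³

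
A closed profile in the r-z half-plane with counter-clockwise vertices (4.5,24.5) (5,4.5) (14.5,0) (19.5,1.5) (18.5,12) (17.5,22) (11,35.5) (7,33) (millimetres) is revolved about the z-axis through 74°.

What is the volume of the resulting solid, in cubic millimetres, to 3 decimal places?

Volume = 5717.099 mm³

Profile (r,z), 8 vertices: (4.5,24.5) (5,4.5) (14.5,0) (19.5,1.5) (18.5,12) (17.5,22) (11,35.5) (7,33)
edge 0: (4.5,24.5)→(5,4.5)  cross = 4.5·4.5 − 5·24.5 = -102.2500; (r_i+r_j)·cross = 9.5·-102.2500 = -971.3750
edge 1: (5,4.5)→(14.5,0)  cross = 5·0 − 14.5·4.5 = -65.2500; (r_i+r_j)·cross = 19.5·-65.2500 = -1272.3750
edge 2: (14.5,0)→(19.5,1.5)  cross = 14.5·1.5 − 19.5·0 = 21.7500; (r_i+r_j)·cross = 34·21.7500 = 739.5000
edge 3: (19.5,1.5)→(18.5,12)  cross = 19.5·12 − 18.5·1.5 = 206.2500; (r_i+r_j)·cross = 38·206.2500 = 7837.5000
edge 4: (18.5,12)→(17.5,22)  cross = 18.5·22 − 17.5·12 = 197.0000; (r_i+r_j)·cross = 36·197.0000 = 7092.0000
edge 5: (17.5,22)→(11,35.5)  cross = 17.5·35.5 − 11·22 = 379.2500; (r_i+r_j)·cross = 28.5·379.2500 = 10808.6250
edge 6: (11,35.5)→(7,33)  cross = 11·33 − 7·35.5 = 114.5000; (r_i+r_j)·cross = 18·114.5000 = 2061.0000
edge 7: (7,33)→(4.5,24.5)  cross = 7·24.5 − 4.5·33 = 23.0000; (r_i+r_j)·cross = 11.5·23.0000 = 264.5000
Σcross = 774.2500 → A = |Σcross|/2 = 387.1250 mm²
Σ(r_i+r_j)·cross = 26559.3750 → first moment M = |Σ|/6 = 4426.5625
R_c = M/A = 4426.5625/387.1250 = 11.4345 mm
θ = 74° = 1.291544 rad
V = θ·R_c·A = 1.291544·11.4345·387.1250 = 5717.099 mm³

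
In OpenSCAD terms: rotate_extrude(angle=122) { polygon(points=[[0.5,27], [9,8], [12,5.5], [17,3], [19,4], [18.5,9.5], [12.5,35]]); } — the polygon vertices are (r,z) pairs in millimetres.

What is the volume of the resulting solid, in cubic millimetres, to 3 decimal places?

Profile (r,z), 7 vertices: (0.5,27) (9,8) (12,5.5) (17,3) (19,4) (18.5,9.5) (12.5,35)
edge 0: (0.5,27)→(9,8)  cross = 0.5·8 − 9·27 = -239.0000; (r_i+r_j)·cross = 9.5·-239.0000 = -2270.5000
edge 1: (9,8)→(12,5.5)  cross = 9·5.5 − 12·8 = -46.5000; (r_i+r_j)·cross = 21·-46.5000 = -976.5000
edge 2: (12,5.5)→(17,3)  cross = 12·3 − 17·5.5 = -57.5000; (r_i+r_j)·cross = 29·-57.5000 = -1667.5000
edge 3: (17,3)→(19,4)  cross = 17·4 − 19·3 = 11.0000; (r_i+r_j)·cross = 36·11.0000 = 396.0000
edge 4: (19,4)→(18.5,9.5)  cross = 19·9.5 − 18.5·4 = 106.5000; (r_i+r_j)·cross = 37.5·106.5000 = 3993.7500
edge 5: (18.5,9.5)→(12.5,35)  cross = 18.5·35 − 12.5·9.5 = 528.7500; (r_i+r_j)·cross = 31·528.7500 = 16391.2500
edge 6: (12.5,35)→(0.5,27)  cross = 12.5·27 − 0.5·35 = 320.0000; (r_i+r_j)·cross = 13·320.0000 = 4160.0000
Σcross = 623.2500 → A = |Σcross|/2 = 311.6250 mm²
Σ(r_i+r_j)·cross = 20026.5000 → first moment M = |Σ|/6 = 3337.7500
R_c = M/A = 3337.7500/311.6250 = 10.7108 mm
θ = 122° = 2.129302 rad
V = θ·R_c·A = 2.129302·10.7108·311.6250 = 7107.077 mm³

Volume = 7107.077 mm³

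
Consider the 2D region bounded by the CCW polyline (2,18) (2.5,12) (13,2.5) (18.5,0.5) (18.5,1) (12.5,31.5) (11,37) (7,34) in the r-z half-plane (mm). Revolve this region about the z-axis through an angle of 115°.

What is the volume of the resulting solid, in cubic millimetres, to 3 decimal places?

Profile (r,z), 8 vertices: (2,18) (2.5,12) (13,2.5) (18.5,0.5) (18.5,1) (12.5,31.5) (11,37) (7,34)
edge 0: (2,18)→(2.5,12)  cross = 2·12 − 2.5·18 = -21.0000; (r_i+r_j)·cross = 4.5·-21.0000 = -94.5000
edge 1: (2.5,12)→(13,2.5)  cross = 2.5·2.5 − 13·12 = -149.7500; (r_i+r_j)·cross = 15.5·-149.7500 = -2321.1250
edge 2: (13,2.5)→(18.5,0.5)  cross = 13·0.5 − 18.5·2.5 = -39.7500; (r_i+r_j)·cross = 31.5·-39.7500 = -1252.1250
edge 3: (18.5,0.5)→(18.5,1)  cross = 18.5·1 − 18.5·0.5 = 9.2500; (r_i+r_j)·cross = 37·9.2500 = 342.2500
edge 4: (18.5,1)→(12.5,31.5)  cross = 18.5·31.5 − 12.5·1 = 570.2500; (r_i+r_j)·cross = 31·570.2500 = 17677.7500
edge 5: (12.5,31.5)→(11,37)  cross = 12.5·37 − 11·31.5 = 116.0000; (r_i+r_j)·cross = 23.5·116.0000 = 2726.0000
edge 6: (11,37)→(7,34)  cross = 11·34 − 7·37 = 115.0000; (r_i+r_j)·cross = 18·115.0000 = 2070.0000
edge 7: (7,34)→(2,18)  cross = 7·18 − 2·34 = 58.0000; (r_i+r_j)·cross = 9·58.0000 = 522.0000
Σcross = 658.0000 → A = |Σcross|/2 = 329.0000 mm²
Σ(r_i+r_j)·cross = 19670.2500 → first moment M = |Σ|/6 = 3278.3750
R_c = M/A = 3278.3750/329.0000 = 9.9647 mm
θ = 115° = 2.007129 rad
V = θ·R_c·A = 2.007129·9.9647·329.0000 = 6580.120 mm³

Volume = 6580.120 mm³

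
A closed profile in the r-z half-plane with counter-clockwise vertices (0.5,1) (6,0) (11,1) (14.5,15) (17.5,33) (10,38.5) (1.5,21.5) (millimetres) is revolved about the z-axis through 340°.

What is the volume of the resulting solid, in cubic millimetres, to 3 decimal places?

Volume = 21813.576 mm³

Profile (r,z), 7 vertices: (0.5,1) (6,0) (11,1) (14.5,15) (17.5,33) (10,38.5) (1.5,21.5)
edge 0: (0.5,1)→(6,0)  cross = 0.5·0 − 6·1 = -6.0000; (r_i+r_j)·cross = 6.5·-6.0000 = -39.0000
edge 1: (6,0)→(11,1)  cross = 6·1 − 11·0 = 6.0000; (r_i+r_j)·cross = 17·6.0000 = 102.0000
edge 2: (11,1)→(14.5,15)  cross = 11·15 − 14.5·1 = 150.5000; (r_i+r_j)·cross = 25.5·150.5000 = 3837.7500
edge 3: (14.5,15)→(17.5,33)  cross = 14.5·33 − 17.5·15 = 216.0000; (r_i+r_j)·cross = 32·216.0000 = 6912.0000
edge 4: (17.5,33)→(10,38.5)  cross = 17.5·38.5 − 10·33 = 343.7500; (r_i+r_j)·cross = 27.5·343.7500 = 9453.1250
edge 5: (10,38.5)→(1.5,21.5)  cross = 10·21.5 − 1.5·38.5 = 157.2500; (r_i+r_j)·cross = 11.5·157.2500 = 1808.3750
edge 6: (1.5,21.5)→(0.5,1)  cross = 1.5·1 − 0.5·21.5 = -9.2500; (r_i+r_j)·cross = 2·-9.2500 = -18.5000
Σcross = 858.2500 → A = |Σcross|/2 = 429.1250 mm²
Σ(r_i+r_j)·cross = 22055.7500 → first moment M = |Σ|/6 = 3675.9583
R_c = M/A = 3675.9583/429.1250 = 8.5662 mm
θ = 340° = 5.934119 rad
V = θ·R_c·A = 5.934119·8.5662·429.1250 = 21813.576 mm³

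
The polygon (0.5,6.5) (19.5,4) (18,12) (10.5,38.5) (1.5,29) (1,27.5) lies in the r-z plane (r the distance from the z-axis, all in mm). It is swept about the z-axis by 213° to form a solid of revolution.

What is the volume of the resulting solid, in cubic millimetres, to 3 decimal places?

Volume = 14077.283 mm³

Profile (r,z), 6 vertices: (0.5,6.5) (19.5,4) (18,12) (10.5,38.5) (1.5,29) (1,27.5)
edge 0: (0.5,6.5)→(19.5,4)  cross = 0.5·4 − 19.5·6.5 = -124.7500; (r_i+r_j)·cross = 20·-124.7500 = -2495.0000
edge 1: (19.5,4)→(18,12)  cross = 19.5·12 − 18·4 = 162.0000; (r_i+r_j)·cross = 37.5·162.0000 = 6075.0000
edge 2: (18,12)→(10.5,38.5)  cross = 18·38.5 − 10.5·12 = 567.0000; (r_i+r_j)·cross = 28.5·567.0000 = 16159.5000
edge 3: (10.5,38.5)→(1.5,29)  cross = 10.5·29 − 1.5·38.5 = 246.7500; (r_i+r_j)·cross = 12·246.7500 = 2961.0000
edge 4: (1.5,29)→(1,27.5)  cross = 1.5·27.5 − 1·29 = 12.2500; (r_i+r_j)·cross = 2.5·12.2500 = 30.6250
edge 5: (1,27.5)→(0.5,6.5)  cross = 1·6.5 − 0.5·27.5 = -7.2500; (r_i+r_j)·cross = 1.5·-7.2500 = -10.8750
Σcross = 856.0000 → A = |Σcross|/2 = 428.0000 mm²
Σ(r_i+r_j)·cross = 22720.2500 → first moment M = |Σ|/6 = 3786.7083
R_c = M/A = 3786.7083/428.0000 = 8.8474 mm
θ = 213° = 3.717551 rad
V = θ·R_c·A = 3.717551·8.8474·428.0000 = 14077.283 mm³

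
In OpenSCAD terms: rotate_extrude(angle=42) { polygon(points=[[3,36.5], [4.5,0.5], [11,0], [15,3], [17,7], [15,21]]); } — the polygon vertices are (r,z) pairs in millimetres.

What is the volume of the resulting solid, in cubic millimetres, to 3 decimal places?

Volume = 2207.071 mm³

Profile (r,z), 6 vertices: (3,36.5) (4.5,0.5) (11,0) (15,3) (17,7) (15,21)
edge 0: (3,36.5)→(4.5,0.5)  cross = 3·0.5 − 4.5·36.5 = -162.7500; (r_i+r_j)·cross = 7.5·-162.7500 = -1220.6250
edge 1: (4.5,0.5)→(11,0)  cross = 4.5·0 − 11·0.5 = -5.5000; (r_i+r_j)·cross = 15.5·-5.5000 = -85.2500
edge 2: (11,0)→(15,3)  cross = 11·3 − 15·0 = 33.0000; (r_i+r_j)·cross = 26·33.0000 = 858.0000
edge 3: (15,3)→(17,7)  cross = 15·7 − 17·3 = 54.0000; (r_i+r_j)·cross = 32·54.0000 = 1728.0000
edge 4: (17,7)→(15,21)  cross = 17·21 − 15·7 = 252.0000; (r_i+r_j)·cross = 32·252.0000 = 8064.0000
edge 5: (15,21)→(3,36.5)  cross = 15·36.5 − 3·21 = 484.5000; (r_i+r_j)·cross = 18·484.5000 = 8721.0000
Σcross = 655.2500 → A = |Σcross|/2 = 327.6250 mm²
Σ(r_i+r_j)·cross = 18065.1250 → first moment M = |Σ|/6 = 3010.8542
R_c = M/A = 3010.8542/327.6250 = 9.1899 mm
θ = 42° = 0.733038 rad
V = θ·R_c·A = 0.733038·9.1899·327.6250 = 2207.071 mm³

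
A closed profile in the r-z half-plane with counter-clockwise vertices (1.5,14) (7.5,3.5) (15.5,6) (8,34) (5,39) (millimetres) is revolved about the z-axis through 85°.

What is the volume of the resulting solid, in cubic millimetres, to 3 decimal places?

Profile (r,z), 5 vertices: (1.5,14) (7.5,3.5) (15.5,6) (8,34) (5,39)
edge 0: (1.5,14)→(7.5,3.5)  cross = 1.5·3.5 − 7.5·14 = -99.7500; (r_i+r_j)·cross = 9·-99.7500 = -897.7500
edge 1: (7.5,3.5)→(15.5,6)  cross = 7.5·6 − 15.5·3.5 = -9.2500; (r_i+r_j)·cross = 23·-9.2500 = -212.7500
edge 2: (15.5,6)→(8,34)  cross = 15.5·34 − 8·6 = 479.0000; (r_i+r_j)·cross = 23.5·479.0000 = 11256.5000
edge 3: (8,34)→(5,39)  cross = 8·39 − 5·34 = 142.0000; (r_i+r_j)·cross = 13·142.0000 = 1846.0000
edge 4: (5,39)→(1.5,14)  cross = 5·14 − 1.5·39 = 11.5000; (r_i+r_j)·cross = 6.5·11.5000 = 74.7500
Σcross = 523.5000 → A = |Σcross|/2 = 261.7500 mm²
Σ(r_i+r_j)·cross = 12066.7500 → first moment M = |Σ|/6 = 2011.1250
R_c = M/A = 2011.1250/261.7500 = 7.6834 mm
θ = 85° = 1.483530 rad
V = θ·R_c·A = 1.483530·7.6834·261.7500 = 2983.564 mm³

Volume = 2983.564 mm³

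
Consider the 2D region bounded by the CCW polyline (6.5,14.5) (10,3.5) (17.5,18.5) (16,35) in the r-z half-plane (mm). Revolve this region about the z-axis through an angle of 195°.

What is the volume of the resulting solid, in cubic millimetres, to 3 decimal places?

Volume = 6857.835 mm³

Profile (r,z), 4 vertices: (6.5,14.5) (10,3.5) (17.5,18.5) (16,35)
edge 0: (6.5,14.5)→(10,3.5)  cross = 6.5·3.5 − 10·14.5 = -122.2500; (r_i+r_j)·cross = 16.5·-122.2500 = -2017.1250
edge 1: (10,3.5)→(17.5,18.5)  cross = 10·18.5 − 17.5·3.5 = 123.7500; (r_i+r_j)·cross = 27.5·123.7500 = 3403.1250
edge 2: (17.5,18.5)→(16,35)  cross = 17.5·35 − 16·18.5 = 316.5000; (r_i+r_j)·cross = 33.5·316.5000 = 10602.7500
edge 3: (16,35)→(6.5,14.5)  cross = 16·14.5 − 6.5·35 = 4.5000; (r_i+r_j)·cross = 22.5·4.5000 = 101.2500
Σcross = 322.5000 → A = |Σcross|/2 = 161.2500 mm²
Σ(r_i+r_j)·cross = 12090.0000 → first moment M = |Σ|/6 = 2015.0000
R_c = M/A = 2015.0000/161.2500 = 12.4961 mm
θ = 195° = 3.403392 rad
V = θ·R_c·A = 3.403392·12.4961·161.2500 = 6857.835 mm³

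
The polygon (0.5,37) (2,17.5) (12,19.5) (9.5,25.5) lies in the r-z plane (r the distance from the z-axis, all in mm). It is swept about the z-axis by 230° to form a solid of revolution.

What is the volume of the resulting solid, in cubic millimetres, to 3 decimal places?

Profile (r,z), 4 vertices: (0.5,37) (2,17.5) (12,19.5) (9.5,25.5)
edge 0: (0.5,37)→(2,17.5)  cross = 0.5·17.5 − 2·37 = -65.2500; (r_i+r_j)·cross = 2.5·-65.2500 = -163.1250
edge 1: (2,17.5)→(12,19.5)  cross = 2·19.5 − 12·17.5 = -171.0000; (r_i+r_j)·cross = 14·-171.0000 = -2394.0000
edge 2: (12,19.5)→(9.5,25.5)  cross = 12·25.5 − 9.5·19.5 = 120.7500; (r_i+r_j)·cross = 21.5·120.7500 = 2596.1250
edge 3: (9.5,25.5)→(0.5,37)  cross = 9.5·37 − 0.5·25.5 = 338.7500; (r_i+r_j)·cross = 10·338.7500 = 3387.5000
Σcross = 223.2500 → A = |Σcross|/2 = 111.6250 mm²
Σ(r_i+r_j)·cross = 3426.5000 → first moment M = |Σ|/6 = 571.0833
R_c = M/A = 571.0833/111.6250 = 5.1161 mm
θ = 230° = 4.014257 rad
V = θ·R_c·A = 4.014257·5.1161·111.6250 = 2292.475 mm³

Volume = 2292.475 mm³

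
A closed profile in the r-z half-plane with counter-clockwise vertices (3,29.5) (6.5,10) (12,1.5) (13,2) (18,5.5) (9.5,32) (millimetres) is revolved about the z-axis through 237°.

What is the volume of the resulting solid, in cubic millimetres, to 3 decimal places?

Volume = 9888.137 mm³

Profile (r,z), 6 vertices: (3,29.5) (6.5,10) (12,1.5) (13,2) (18,5.5) (9.5,32)
edge 0: (3,29.5)→(6.5,10)  cross = 3·10 − 6.5·29.5 = -161.7500; (r_i+r_j)·cross = 9.5·-161.7500 = -1536.6250
edge 1: (6.5,10)→(12,1.5)  cross = 6.5·1.5 − 12·10 = -110.2500; (r_i+r_j)·cross = 18.5·-110.2500 = -2039.6250
edge 2: (12,1.5)→(13,2)  cross = 12·2 − 13·1.5 = 4.5000; (r_i+r_j)·cross = 25·4.5000 = 112.5000
edge 3: (13,2)→(18,5.5)  cross = 13·5.5 − 18·2 = 35.5000; (r_i+r_j)·cross = 31·35.5000 = 1100.5000
edge 4: (18,5.5)→(9.5,32)  cross = 18·32 − 9.5·5.5 = 523.7500; (r_i+r_j)·cross = 27.5·523.7500 = 14403.1250
edge 5: (9.5,32)→(3,29.5)  cross = 9.5·29.5 − 3·32 = 184.2500; (r_i+r_j)·cross = 12.5·184.2500 = 2303.1250
Σcross = 476.0000 → A = |Σcross|/2 = 238.0000 mm²
Σ(r_i+r_j)·cross = 14343.0000 → first moment M = |Σ|/6 = 2390.5000
R_c = M/A = 2390.5000/238.0000 = 10.0441 mm
θ = 237° = 4.136430 rad
V = θ·R_c·A = 4.136430·10.0441·238.0000 = 9888.137 mm³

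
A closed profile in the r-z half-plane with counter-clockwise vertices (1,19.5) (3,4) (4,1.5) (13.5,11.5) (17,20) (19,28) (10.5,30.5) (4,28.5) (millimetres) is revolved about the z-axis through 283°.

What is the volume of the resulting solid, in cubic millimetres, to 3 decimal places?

Profile (r,z), 8 vertices: (1,19.5) (3,4) (4,1.5) (13.5,11.5) (17,20) (19,28) (10.5,30.5) (4,28.5)
edge 0: (1,19.5)→(3,4)  cross = 1·4 − 3·19.5 = -54.5000; (r_i+r_j)·cross = 4·-54.5000 = -218.0000
edge 1: (3,4)→(4,1.5)  cross = 3·1.5 − 4·4 = -11.5000; (r_i+r_j)·cross = 7·-11.5000 = -80.5000
edge 2: (4,1.5)→(13.5,11.5)  cross = 4·11.5 − 13.5·1.5 = 25.7500; (r_i+r_j)·cross = 17.5·25.7500 = 450.6250
edge 3: (13.5,11.5)→(17,20)  cross = 13.5·20 − 17·11.5 = 74.5000; (r_i+r_j)·cross = 30.5·74.5000 = 2272.2500
edge 4: (17,20)→(19,28)  cross = 17·28 − 19·20 = 96.0000; (r_i+r_j)·cross = 36·96.0000 = 3456.0000
edge 5: (19,28)→(10.5,30.5)  cross = 19·30.5 − 10.5·28 = 285.5000; (r_i+r_j)·cross = 29.5·285.5000 = 8422.2500
edge 6: (10.5,30.5)→(4,28.5)  cross = 10.5·28.5 − 4·30.5 = 177.2500; (r_i+r_j)·cross = 14.5·177.2500 = 2570.1250
edge 7: (4,28.5)→(1,19.5)  cross = 4·19.5 − 1·28.5 = 49.5000; (r_i+r_j)·cross = 5·49.5000 = 247.5000
Σcross = 642.5000 → A = |Σcross|/2 = 321.2500 mm²
Σ(r_i+r_j)·cross = 17120.2500 → first moment M = |Σ|/6 = 2853.3750
R_c = M/A = 2853.3750/321.2500 = 8.8821 mm
θ = 283° = 4.939282 rad
V = θ·R_c·A = 4.939282·8.8821·321.2500 = 14093.623 mm³

Volume = 14093.623 mm³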